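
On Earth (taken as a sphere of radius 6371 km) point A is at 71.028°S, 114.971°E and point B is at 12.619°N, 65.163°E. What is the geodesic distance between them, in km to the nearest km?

Let φ₁ = -1.2397 rad, φ₂ = 0.2202 rad, and Δλ = -0.8693 rad.
cos c = sin φ₁ sin φ₂ + cos φ₁ cos φ₂ cos Δλ = (-0.9457)(0.2185) + (0.3251)(0.9758)(0.6454) = -0.00186,
so c = arccos(-0.00186) = 1.57266 rad.
Distance = R·c = 6371 × 1.5727 ≈ 10019 km.

10019 km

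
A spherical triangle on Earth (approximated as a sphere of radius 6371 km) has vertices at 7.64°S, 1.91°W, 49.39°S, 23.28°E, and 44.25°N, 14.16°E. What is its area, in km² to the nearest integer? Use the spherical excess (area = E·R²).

12802453 km²

Side lengths (central angles): a = 1.6402, b = 0.9404, c = 0.8166 rad; semiperimeter s = 1.6986.
By l'Huilier's theorem, tan(E/4) = √[tan(s/2) tan((s−a)/2) tan((s−b)/2) tan((s−c)/2)], giving spherical excess E = 0.3154 rad.
Area = E·R² = 0.3154 × (6371)² ≈ 12802453 km².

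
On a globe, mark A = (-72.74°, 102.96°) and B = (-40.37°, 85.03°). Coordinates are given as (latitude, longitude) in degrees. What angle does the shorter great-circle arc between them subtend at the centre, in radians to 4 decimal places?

0.5851 rad

With latitudes φ₁ = -72.740°, φ₂ = -40.370° and longitude difference Δλ = -17.930°:
cos c = sin φ₁ sin φ₂ + cos φ₁ cos φ₂ cos Δλ = (-0.9550)(-0.6477) + (0.2967)(0.7619)(0.9514) = 0.83363,
so c = arccos(0.83363) = 0.58515 rad.
So the angular separation is 0.5851 rad.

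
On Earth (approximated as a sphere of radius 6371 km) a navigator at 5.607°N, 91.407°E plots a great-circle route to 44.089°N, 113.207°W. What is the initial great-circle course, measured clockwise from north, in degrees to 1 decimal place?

Δλ = 155.386° = 2.7120 rad.
y = sin Δλ · cos φ₂ = (0.4165)(0.7183) = 0.2992
x = cos φ₁ sin φ₂ − sin φ₁ cos φ₂ cos Δλ = (0.9952)(0.6958) − (0.0977)(0.7183)(-0.9091) = 0.7562
θ = atan2(y, x) = 21.58°, so the bearing is 21.6°.

21.6°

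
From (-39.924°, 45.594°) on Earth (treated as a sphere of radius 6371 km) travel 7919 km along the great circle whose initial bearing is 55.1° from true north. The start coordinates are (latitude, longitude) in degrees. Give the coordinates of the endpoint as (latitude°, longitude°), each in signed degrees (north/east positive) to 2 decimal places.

12.05°, 98.15°

Angular distance δ = d/R = 7919/6371 = 1.24298 rad; initial bearing θ = 0.9617 rad.
sin φ₂ = sin φ₁ cos δ + cos φ₁ sin δ cos θ = (-0.6418)(0.3220) + (0.7669)(0.9467)(0.5721) = 0.2088, so φ₂ = 12.05°.
Δλ = atan2(sin θ sin δ cos φ₁, cos δ − sin φ₁ sin φ₂) = atan2(0.5955, 0.4560) = 52.558°.
λ₂ = 45.594° + 52.558° = 98.15°.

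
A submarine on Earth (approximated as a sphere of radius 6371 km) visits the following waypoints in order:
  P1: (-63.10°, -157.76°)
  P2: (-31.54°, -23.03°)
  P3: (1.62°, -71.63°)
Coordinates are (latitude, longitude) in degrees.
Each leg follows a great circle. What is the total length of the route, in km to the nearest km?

15064 km

Leg P1→P2: central angle 1.3744 rad, distance 8756.4 km.
Leg P2→P3: central angle 0.9901 rad, distance 6307.9 km.
Total: 8756.4 + 6307.9 ≈ 15064 km.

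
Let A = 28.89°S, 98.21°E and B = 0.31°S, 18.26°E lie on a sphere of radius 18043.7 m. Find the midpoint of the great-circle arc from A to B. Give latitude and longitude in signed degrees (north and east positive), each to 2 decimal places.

The central angle between A and B is δ = 1.4148 rad.
With f = 0.5, the slerp weights are sin((1−f)δ)/sin δ = 0.6578 and sin(fδ)/sin δ = 0.6578.
Weighted sum of the unit vectors: (0.6578)·(-0.1250,0.8666,-0.4831) + (0.6578)·(0.9496,0.3133,-0.0054) = (0.5425, 0.7762, -0.3214).
Converting back: φ = atan2(z, √(x²+y²)) = -18.75°, λ = atan2(y, x) = 55.05°.

-18.75°, 55.05°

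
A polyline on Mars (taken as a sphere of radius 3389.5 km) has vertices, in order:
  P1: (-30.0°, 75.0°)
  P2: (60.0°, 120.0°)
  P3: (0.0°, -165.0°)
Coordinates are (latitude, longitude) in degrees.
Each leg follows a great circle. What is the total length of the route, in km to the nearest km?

10640 km

Leg P1→P2: central angle 1.6980 rad, distance 5755.3 km.
Leg P2→P3: central angle 1.4410 rad, distance 4884.3 km.
Total: 5755.3 + 4884.3 ≈ 10640 km.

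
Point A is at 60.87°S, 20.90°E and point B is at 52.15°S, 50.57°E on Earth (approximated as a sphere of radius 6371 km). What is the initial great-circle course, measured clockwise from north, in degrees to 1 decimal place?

75.0°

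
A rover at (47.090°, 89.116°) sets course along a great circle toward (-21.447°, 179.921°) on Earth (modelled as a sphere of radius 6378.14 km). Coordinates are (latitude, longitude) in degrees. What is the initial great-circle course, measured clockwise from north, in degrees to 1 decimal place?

With φ₁ = 0.8219, φ₂ = -0.3743, Δλ = 1.5848 rad, the forward-azimuth formula gives
θ = atan2( sin Δλ cos φ₂ , cos φ₁ sin φ₂ − sin φ₁ cos φ₂ cos Δλ ) = atan2(0.9307, -0.2394) = 104.42°.
So the initial bearing is 104.4°.

104.4°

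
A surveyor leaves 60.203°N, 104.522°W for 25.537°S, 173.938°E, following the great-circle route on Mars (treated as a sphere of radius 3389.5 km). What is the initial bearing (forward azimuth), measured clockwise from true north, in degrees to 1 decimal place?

249.7°

With φ₁ = 1.0507, φ₂ = -0.4457, Δλ = -1.4231 rad, the forward-azimuth formula gives
θ = atan2( sin Δλ cos φ₂ , cos φ₁ sin φ₂ − sin φ₁ cos φ₂ cos Δλ ) = atan2(-0.8925, -0.3294) = -110.26°.
Adding 360° brings this into [0°, 360°): 249.7°.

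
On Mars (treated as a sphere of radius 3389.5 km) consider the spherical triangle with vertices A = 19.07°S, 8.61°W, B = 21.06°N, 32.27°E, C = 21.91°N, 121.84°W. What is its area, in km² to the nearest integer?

Side lengths (central angles): a = 2.2716, b = 2.0576, c = 0.9891 rad; semiperimeter s = 2.6591.
By l'Huilier's theorem, tan(E/4) = √[tan(s/2) tan((s−a)/2) tan((s−b)/2) tan((s−c)/2)], giving spherical excess E = 1.9267 rad.
Area = E·R² = 1.9267 × (3389.5)² ≈ 22135102 km².

22135102 km²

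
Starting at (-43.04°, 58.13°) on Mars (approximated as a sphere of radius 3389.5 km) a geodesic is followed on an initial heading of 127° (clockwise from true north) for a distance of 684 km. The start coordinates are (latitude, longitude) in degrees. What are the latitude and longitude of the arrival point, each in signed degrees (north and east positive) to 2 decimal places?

Angular distance δ = d/R = 684/3389.5 = 0.20180 rad; initial bearing θ = 2.2166 rad.
sin φ₂ = sin φ₁ cos δ + cos φ₁ sin δ cos θ = (-0.6825)(0.9797) + (0.7309)(0.2004)(-0.6018) = -0.7568, so φ₂ = -49.18°.
Δλ = atan2(sin θ sin δ cos φ₁, cos δ − sin φ₁ sin φ₂) = atan2(0.1170, 0.4632) = 14.176°.
λ₂ = 58.130° + 14.176° = 72.31°.

-49.18°, 72.31°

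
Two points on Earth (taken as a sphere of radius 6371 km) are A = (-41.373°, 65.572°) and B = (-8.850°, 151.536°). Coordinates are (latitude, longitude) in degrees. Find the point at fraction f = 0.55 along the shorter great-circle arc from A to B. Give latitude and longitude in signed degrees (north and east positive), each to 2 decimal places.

The central angle between A and B is δ = 1.4163 rad.
With f = 0.55, the slerp weights are sin((1−f)δ)/sin δ = 0.6022 and sin(fδ)/sin δ = 0.7110.
Weighted sum of the unit vectors: (0.6022)·(0.3103,0.6832,-0.6610) + (0.7110)·(-0.8687,0.4709,-0.1538) = (-0.4307, 0.7463, -0.5074).
Converting back: φ = atan2(z, √(x²+y²)) = -30.49°, λ = atan2(y, x) = 119.99°.

-30.49°, 119.99°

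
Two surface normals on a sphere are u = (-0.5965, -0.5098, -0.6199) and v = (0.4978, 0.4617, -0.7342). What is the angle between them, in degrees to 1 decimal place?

u·v = -0.0772; |u| = 1.0000, |v| = 1.0000.
cos θ = (u·v)/(|u||v|) = -0.0772, so θ = 94.4°.

94.4°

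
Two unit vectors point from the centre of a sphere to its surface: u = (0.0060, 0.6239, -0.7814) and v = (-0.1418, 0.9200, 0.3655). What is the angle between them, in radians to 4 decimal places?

u·v = 0.2875; |u| = 0.9999, |v| = 1.0000.
cos θ = (u·v)/(|u||v|) = 0.2875, so θ = 1.2791 rad.

1.2791 rad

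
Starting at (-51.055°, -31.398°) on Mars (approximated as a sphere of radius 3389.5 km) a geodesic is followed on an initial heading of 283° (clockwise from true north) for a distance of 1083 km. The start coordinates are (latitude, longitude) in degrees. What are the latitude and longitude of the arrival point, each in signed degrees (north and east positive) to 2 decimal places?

-43.95°, -56.55°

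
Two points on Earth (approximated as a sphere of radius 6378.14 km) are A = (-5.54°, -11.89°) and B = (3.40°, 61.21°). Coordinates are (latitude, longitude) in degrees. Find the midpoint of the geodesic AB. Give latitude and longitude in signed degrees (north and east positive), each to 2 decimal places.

-1.33°, 24.72°

Central angle δ = 1.2838 rad. Interpolating on the sphere with fraction f = 0.5:
P = [sin((1−f)δ)·A + sin(fδ)·B] / sin δ = 0.6242·A + 0.6242·B in Cartesian coordinates,
giving P = (0.9081, 0.4181, -0.0232), i.e. latitude -1.33°, longitude 24.72°.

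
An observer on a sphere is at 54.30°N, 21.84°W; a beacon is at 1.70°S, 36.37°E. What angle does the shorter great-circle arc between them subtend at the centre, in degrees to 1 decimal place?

73.5°

In radians: φ₁ = 0.9477, φ₂ = -0.0297, Δλ = 58.210° = 1.0160 rad.
Haversine: a = sin²(Δφ/2) + cos φ₁ cos φ₂ sin²(Δλ/2) = 0.2204 + (0.5835)(0.9996)(0.2366) = 0.35841.
Central angle c = 2·arcsin(√a) = 1.28368 rad.
So the angular separation is 73.5°.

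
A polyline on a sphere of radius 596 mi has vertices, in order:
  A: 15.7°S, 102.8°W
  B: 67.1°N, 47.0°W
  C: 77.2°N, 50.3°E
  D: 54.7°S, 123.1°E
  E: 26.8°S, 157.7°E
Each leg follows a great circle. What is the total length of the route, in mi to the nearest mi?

Leg A→B: central angle 1.6095 rad, distance 959.3 mi.
Leg B→C: central angle 0.4793 rad, distance 285.6 mi.
Leg C→D: central angle 2.4310 rad, distance 1448.9 mi.
Leg D→E: central angle 0.6558 rad, distance 390.9 mi.
Total: 959.3 + 285.6 + 1448.9 + 390.9 ≈ 3085 mi.

3085 mi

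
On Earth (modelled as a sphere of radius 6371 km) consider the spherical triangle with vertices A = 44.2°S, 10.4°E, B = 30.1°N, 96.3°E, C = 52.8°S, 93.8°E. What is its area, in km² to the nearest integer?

36781989 km²

Side lengths (central angles): a = 1.4474, b = 0.9209, c = 1.8810 rad; semiperimeter s = 2.1246.
By l'Huilier's theorem, tan(E/4) = √[tan(s/2) tan((s−a)/2) tan((s−b)/2) tan((s−c)/2)], giving spherical excess E = 0.9062 rad.
Area = E·R² = 0.9062 × (6371)² ≈ 36781989 km².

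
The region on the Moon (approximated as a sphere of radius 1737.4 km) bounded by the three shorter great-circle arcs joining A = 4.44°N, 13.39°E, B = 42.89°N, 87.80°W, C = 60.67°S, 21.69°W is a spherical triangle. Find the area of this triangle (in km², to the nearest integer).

Side lengths (central angles): a = 2.0353, b = 1.2322, c = 1.6600 rad; semiperimeter s = 2.4638.
By l'Huilier's theorem, tan(E/4) = √[tan(s/2) tan((s−a)/2) tan((s−b)/2) tan((s−c)/2)], giving spherical excess E = 1.6271 rad.
Area = E·R² = 1.6271 × (1737.4)² ≈ 4911435 km².

4911435 km²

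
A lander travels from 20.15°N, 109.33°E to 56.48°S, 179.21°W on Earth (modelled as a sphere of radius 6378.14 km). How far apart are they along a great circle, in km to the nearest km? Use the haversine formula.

With latitudes φ₁ = 20.150°, φ₂ = -56.480° and longitude difference Δλ = 71.460°:
Haversine: a = sin²(Δφ/2) + cos φ₁ cos φ₂ sin²(Δλ/2) = 0.3844 + (0.9388)(0.5522)(0.3410) = 0.56117.
Central angle c = 2·arcsin(√a) = 1.69345 rad.
Distance = R·c = 6378.14 × 1.6935 ≈ 10801 km.

10801 km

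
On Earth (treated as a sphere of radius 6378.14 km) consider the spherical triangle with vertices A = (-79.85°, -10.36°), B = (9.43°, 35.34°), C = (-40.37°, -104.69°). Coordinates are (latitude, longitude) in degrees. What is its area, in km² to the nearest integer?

Side lengths (central angles): a = 2.3215, b = 0.8925, c = 1.6107 rad; semiperimeter s = 2.4123.
By l'Huilier's theorem, tan(E/4) = √[tan(s/2) tan((s−a)/2) tan((s−b)/2) tan((s−c)/2)], giving spherical excess E = 0.8624 rad.
Area = E·R² = 0.8624 × (6378.14)² ≈ 35084228 km².

35084228 km²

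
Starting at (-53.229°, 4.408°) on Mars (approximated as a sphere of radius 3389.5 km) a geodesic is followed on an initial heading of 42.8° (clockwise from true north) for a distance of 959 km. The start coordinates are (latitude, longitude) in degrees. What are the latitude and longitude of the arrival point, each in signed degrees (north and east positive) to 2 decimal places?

-40.28°, 18.81°

Angular distance δ = d/R = 959/3389.5 = 0.28293 rad; initial bearing θ = 0.7470 rad.
sin φ₂ = sin φ₁ cos δ + cos φ₁ sin δ cos θ = (-0.8010)(0.9602) + (0.5986)(0.2792)(0.7337) = -0.6466, so φ₂ = -40.28°.
Δλ = atan2(sin θ sin δ cos φ₁, cos δ − sin φ₁ sin φ₂) = atan2(0.1135, 0.4423) = 14.397°.
λ₂ = 4.408° + 14.397° = 18.81°.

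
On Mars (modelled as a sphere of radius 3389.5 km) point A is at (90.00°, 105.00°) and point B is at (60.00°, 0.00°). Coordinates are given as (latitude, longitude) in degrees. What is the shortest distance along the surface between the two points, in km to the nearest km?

With latitudes φ₁ = 90.000°, φ₂ = 60.000° and longitude difference Δλ = -105.000°:
cos c = sin φ₁ sin φ₂ + cos φ₁ cos φ₂ cos Δλ = (1.0000)(0.8660) + (0.0000)(0.5000)(-0.2588) = 0.86603,
so c = arccos(0.86603) = 0.52360 rad.
Distance = R·c = 3389.5 × 0.5236 ≈ 1775 km.

1775 km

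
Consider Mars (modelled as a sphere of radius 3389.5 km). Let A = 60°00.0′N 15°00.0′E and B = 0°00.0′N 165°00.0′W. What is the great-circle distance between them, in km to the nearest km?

7099 km

In radians: φ₁ = 1.0472, φ₂ = 0.0000, Δλ = -180.000° = -3.1416 rad.
cos c = sin φ₁ sin φ₂ + cos φ₁ cos φ₂ cos Δλ = (0.8660)(0.0000) + (0.5000)(1.0000)(-1.0000) = -0.50000,
so c = arccos(-0.50000) = 2.09440 rad.
Distance = R·c = 3389.5 × 2.0944 ≈ 7099 km.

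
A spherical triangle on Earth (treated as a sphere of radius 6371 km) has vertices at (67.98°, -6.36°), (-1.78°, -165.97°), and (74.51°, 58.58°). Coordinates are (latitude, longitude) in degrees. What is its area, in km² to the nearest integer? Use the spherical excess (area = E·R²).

17741041 km²

Side lengths (central angles): a = 1.7928, b = 0.3603, c = 1.9607 rad; semiperimeter s = 2.0569.
By l'Huilier's theorem, tan(E/4) = √[tan(s/2) tan((s−a)/2) tan((s−b)/2) tan((s−c)/2)], giving spherical excess E = 0.4371 rad.
Area = E·R² = 0.4371 × (6371)² ≈ 17741041 km².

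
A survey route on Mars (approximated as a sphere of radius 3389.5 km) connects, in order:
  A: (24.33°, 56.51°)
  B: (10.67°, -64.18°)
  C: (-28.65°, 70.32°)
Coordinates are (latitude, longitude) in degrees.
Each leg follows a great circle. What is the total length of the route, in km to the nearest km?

14569 km

Leg A→B: central angle 1.9614 rad, distance 6648.1 km.
Leg B→C: central angle 2.3368 rad, distance 7920.4 km.
Total: 6648.1 + 7920.4 ≈ 14569 km.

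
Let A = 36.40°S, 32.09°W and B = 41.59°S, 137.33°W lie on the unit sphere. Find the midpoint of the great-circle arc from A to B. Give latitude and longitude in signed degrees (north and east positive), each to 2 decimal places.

-53.10°, -81.96°

The central angle between A and B is δ = 1.3329 rad.
With f = 0.5, the slerp weights are sin((1−f)δ)/sin δ = 0.6361 and sin(fδ)/sin δ = 0.6361.
Weighted sum of the unit vectors: (0.6361)·(0.6819,-0.4276,-0.5934) + (0.6361)·(-0.5499,-0.5069,-0.6638) = (0.0840, -0.5945, -0.7997).
Converting back: φ = atan2(z, √(x²+y²)) = -53.10°, λ = atan2(y, x) = -81.96°.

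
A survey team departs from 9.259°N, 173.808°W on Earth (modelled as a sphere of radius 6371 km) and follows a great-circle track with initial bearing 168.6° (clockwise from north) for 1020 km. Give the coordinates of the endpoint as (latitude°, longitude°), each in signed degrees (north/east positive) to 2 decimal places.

0.26°, -172.00°

Angular distance δ = d/R = 1020/6371 = 0.16010 rad; initial bearing θ = 2.9426 rad.
sin φ₂ = sin φ₁ cos δ + cos φ₁ sin δ cos θ = (0.1609)(0.9872) + (0.9870)(0.1594)(-0.9803) = 0.0046, so φ₂ = 0.26°.
Δλ = atan2(sin θ sin δ cos φ₁, cos δ − sin φ₁ sin φ₂) = atan2(0.0311, 0.9865) = 1.806°.
λ₂ = -173.808° + 1.806° = -172.00°.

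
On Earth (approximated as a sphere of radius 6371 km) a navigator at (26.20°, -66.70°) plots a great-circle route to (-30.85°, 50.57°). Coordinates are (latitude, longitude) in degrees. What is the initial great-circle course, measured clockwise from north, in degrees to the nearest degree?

111°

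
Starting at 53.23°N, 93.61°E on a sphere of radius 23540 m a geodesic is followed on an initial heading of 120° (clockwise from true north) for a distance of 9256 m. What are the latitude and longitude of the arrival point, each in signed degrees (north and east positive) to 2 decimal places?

38.70°, 118.77°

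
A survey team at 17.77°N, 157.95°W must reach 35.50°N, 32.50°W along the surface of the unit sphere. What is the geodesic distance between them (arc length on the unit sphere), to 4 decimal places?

In radians: φ₁ = 0.3101, φ₂ = 0.6196, Δλ = 125.450° = 2.1895 rad.
cos c = sin φ₁ sin φ₂ + cos φ₁ cos φ₂ cos Δλ = (0.3052)(0.5807) + (0.9523)(0.8141)(-0.5800) = -0.27242,
so c = arccos(-0.27242) = 1.84671 rad.
On the unit sphere the arc length equals the central angle: 1.8467.

1.8467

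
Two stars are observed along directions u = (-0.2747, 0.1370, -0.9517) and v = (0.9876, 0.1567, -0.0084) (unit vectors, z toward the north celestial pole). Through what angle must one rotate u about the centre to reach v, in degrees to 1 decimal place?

104.0°

u·v = -0.2418; |u| = 1.0000, |v| = 1.0000.
cos θ = (u·v)/(|u||v|) = -0.2418, so θ = 104.0°.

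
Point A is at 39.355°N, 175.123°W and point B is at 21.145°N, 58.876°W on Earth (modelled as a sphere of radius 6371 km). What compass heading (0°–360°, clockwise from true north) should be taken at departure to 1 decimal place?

57.1°

With φ₁ = 0.6869, φ₂ = 0.3690, Δλ = 2.0289 rad, the forward-azimuth formula gives
θ = atan2( sin Δλ cos φ₂ , cos φ₁ sin φ₂ − sin φ₁ cos φ₂ cos Δλ ) = atan2(0.8365, 0.5405) = 57.13°.
So the initial bearing is 57.1°.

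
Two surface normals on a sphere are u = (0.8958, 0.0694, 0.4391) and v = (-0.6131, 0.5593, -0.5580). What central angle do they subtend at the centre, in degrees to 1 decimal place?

139.1°

u·v = -0.7554; |u| = 1.0000, |v| = 1.0000.
cos θ = (u·v)/(|u||v|) = -0.7554, so θ = 139.1°.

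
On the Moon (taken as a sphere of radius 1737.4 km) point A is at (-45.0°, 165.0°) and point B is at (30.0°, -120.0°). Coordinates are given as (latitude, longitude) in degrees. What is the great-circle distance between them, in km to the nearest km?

With latitudes φ₁ = -45.000°, φ₂ = 30.000° and longitude difference Δλ = 75.000°:
cos c = sin φ₁ sin φ₂ + cos φ₁ cos φ₂ cos Δλ = (-0.7071)(0.5000) + (0.7071)(0.8660)(0.2588) = -0.19506,
so c = arccos(-0.19506) = 1.76711 rad.
Distance = R·c = 1737.4 × 1.7671 ≈ 3070 km.

3070 km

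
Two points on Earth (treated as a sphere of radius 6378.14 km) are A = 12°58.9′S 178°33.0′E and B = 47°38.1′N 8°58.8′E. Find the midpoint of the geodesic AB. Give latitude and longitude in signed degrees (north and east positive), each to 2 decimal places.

Central angle δ = 2.5180 rad. Interpolating on the sphere with fraction f = 0.5:
P = [sin((1−f)δ)·A + sin(fδ)·B] / sin δ = 1.6298·A + 1.6298·B in Cartesian coordinates,
giving P = (-0.5028, 0.2116, 0.8381), i.e. latitude 56.94°, longitude 157.18°.

56.94°, 157.18°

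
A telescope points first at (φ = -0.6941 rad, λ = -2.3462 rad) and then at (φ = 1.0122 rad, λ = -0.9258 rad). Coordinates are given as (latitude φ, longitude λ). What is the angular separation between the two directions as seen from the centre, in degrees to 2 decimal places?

118.78°

Let φ₁ = -0.6941 rad, φ₂ = 1.0122 rad, and Δλ = 1.4204 rad.
Haversine: a = sin²(Δφ/2) + cos φ₁ cos φ₂ sin²(Δλ/2) = 0.5675 + (0.7686)(0.5300)(0.4251) = 0.74071.
Central angle c = 2·arcsin(√a) = 2.07307 rad.
So the angular separation is 118.78°.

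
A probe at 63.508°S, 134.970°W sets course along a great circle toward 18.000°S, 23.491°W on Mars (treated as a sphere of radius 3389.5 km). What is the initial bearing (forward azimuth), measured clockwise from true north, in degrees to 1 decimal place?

Δλ = 111.479° = 1.9457 rad.
y = sin Δλ · cos φ₂ = (0.9306)(0.9511) = 0.8850
x = cos φ₁ sin φ₂ − sin φ₁ cos φ₂ cos Δλ = (0.4461)(-0.3090) − (-0.8950)(0.9511)(-0.3662) = -0.4495
θ = atan2(y, x) = 116.93°, so the bearing is 116.9°.

116.9°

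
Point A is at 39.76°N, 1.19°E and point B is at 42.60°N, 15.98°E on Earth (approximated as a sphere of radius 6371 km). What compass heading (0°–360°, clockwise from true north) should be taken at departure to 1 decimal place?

With φ₁ = 0.6939, φ₂ = 0.7435, Δλ = 0.2581 rad, the forward-azimuth formula gives
θ = atan2( sin Δλ cos φ₂ , cos φ₁ sin φ₂ − sin φ₁ cos φ₂ cos Δλ ) = atan2(0.1879, 0.0651) = 70.88°.
So the initial bearing is 70.9°.

70.9°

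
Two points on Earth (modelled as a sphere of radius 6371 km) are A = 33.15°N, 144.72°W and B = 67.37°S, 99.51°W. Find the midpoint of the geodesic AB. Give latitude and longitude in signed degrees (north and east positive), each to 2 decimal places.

The central angle between A and B is δ = 1.8523 rad.
With f = 0.5, the slerp weights are sin((1−f)δ)/sin δ = 0.8320 and sin(fδ)/sin δ = 0.8320.
Weighted sum of the unit vectors: (0.8320)·(-0.6835,-0.4836,0.5468) + (0.8320)·(-0.0636,-0.3795,-0.9230) = (-0.6216, -0.7181, -0.3130).
Converting back: φ = atan2(z, √(x²+y²)) = -18.24°, λ = atan2(y, x) = -130.88°.

-18.24°, -130.88°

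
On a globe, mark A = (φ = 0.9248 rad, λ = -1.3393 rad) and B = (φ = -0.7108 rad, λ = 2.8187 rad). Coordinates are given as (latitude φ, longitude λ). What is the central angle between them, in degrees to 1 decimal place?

Let φ₁ = 0.9248 rad, φ₂ = -0.7108 rad, and Δλ = -2.1252 rad.
cos c = sin φ₁ sin φ₂ + cos φ₁ cos φ₂ cos Δλ = (0.7985)(-0.6524) + (0.6020)(0.7578)(-0.5264) = -0.76114,
so c = arccos(-0.76114) = 2.43586 rad.
So the angular separation is 139.6°.

139.6°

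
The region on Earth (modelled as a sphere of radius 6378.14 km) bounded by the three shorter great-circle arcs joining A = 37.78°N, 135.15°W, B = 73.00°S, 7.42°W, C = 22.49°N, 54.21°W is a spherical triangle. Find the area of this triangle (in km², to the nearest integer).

Side lengths (central angles): a = 1.7526, b = 1.2139, c = 2.3851 rad; semiperimeter s = 2.6759.
By l'Huilier's theorem, tan(E/4) = √[tan(s/2) tan((s−a)/2) tan((s−b)/2) tan((s−c)/2)], giving spherical excess E = 1.9329 rad.
Area = E·R² = 1.9329 × (6378.14)² ≈ 78630673 km².

78630673 km²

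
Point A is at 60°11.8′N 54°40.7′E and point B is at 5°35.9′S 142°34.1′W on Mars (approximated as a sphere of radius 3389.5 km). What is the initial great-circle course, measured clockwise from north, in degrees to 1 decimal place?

20.8°

With φ₁ = 1.0506, φ₂ = -0.0977, Δλ = 2.8406 rad, the forward-azimuth formula gives
θ = atan2( sin Δλ cos φ₂ , cos φ₁ sin φ₂ − sin φ₁ cos φ₂ cos Δλ ) = atan2(0.2951, 0.7763) = 20.81°.
So the initial bearing is 20.8°.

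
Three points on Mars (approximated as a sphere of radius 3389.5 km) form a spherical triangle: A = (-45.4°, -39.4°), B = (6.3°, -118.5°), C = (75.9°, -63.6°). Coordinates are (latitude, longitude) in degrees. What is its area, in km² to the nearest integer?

18532803 km²

Side lengths (central angles): a = 1.3226, b = 2.1348, c = 1.5169 rad; semiperimeter s = 2.4871.
By l'Huilier's theorem, tan(E/4) = √[tan(s/2) tan((s−a)/2) tan((s−b)/2) tan((s−c)/2)], giving spherical excess E = 1.6131 rad.
Area = E·R² = 1.6131 × (3389.5)² ≈ 18532803 km².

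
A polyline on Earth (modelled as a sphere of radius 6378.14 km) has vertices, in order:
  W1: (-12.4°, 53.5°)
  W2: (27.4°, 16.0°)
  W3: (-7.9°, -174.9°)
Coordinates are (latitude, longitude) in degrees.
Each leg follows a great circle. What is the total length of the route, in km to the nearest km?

23582 km

Leg W1→W2: central angle 0.9409 rad, distance 6000.9 km.
Leg W2→W3: central angle 2.7565 rad, distance 17581.6 km.
Total: 6000.9 + 17581.6 ≈ 23582 km.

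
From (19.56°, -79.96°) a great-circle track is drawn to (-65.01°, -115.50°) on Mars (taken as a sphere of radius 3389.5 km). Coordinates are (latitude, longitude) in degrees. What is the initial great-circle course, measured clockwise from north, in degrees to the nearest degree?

Δλ = -35.540° = -0.6203 rad.
y = sin Δλ · cos φ₂ = (-0.5813)(0.4225) = -0.2456
x = cos φ₁ sin φ₂ − sin φ₁ cos φ₂ cos Δλ = (0.9423)(-0.9064) − (0.3348)(0.4225)(0.8137) = -0.9692
θ = atan2(y, x) = -165.78°; adding 360° gives 194°.

194°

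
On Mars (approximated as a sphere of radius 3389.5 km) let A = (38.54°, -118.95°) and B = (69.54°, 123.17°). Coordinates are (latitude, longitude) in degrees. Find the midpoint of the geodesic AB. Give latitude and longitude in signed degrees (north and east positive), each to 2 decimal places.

66.09°, -145.49°

Central angle δ = 1.0974 rad. Interpolating on the sphere with fraction f = 0.5:
P = [sin((1−f)δ)·A + sin(fδ)·B] / sin δ = 0.5860·A + 0.5860·B in Cartesian coordinates,
giving P = (-0.3340, -0.2296, 0.9142), i.e. latitude 66.09°, longitude -145.49°.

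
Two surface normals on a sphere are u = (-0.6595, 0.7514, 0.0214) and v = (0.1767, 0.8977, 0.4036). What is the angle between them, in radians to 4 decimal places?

0.9684 rad

u·v = 0.5666; |u| = 1.0000, |v| = 1.0000.
cos θ = (u·v)/(|u||v|) = 0.5666, so θ = 0.9684 rad.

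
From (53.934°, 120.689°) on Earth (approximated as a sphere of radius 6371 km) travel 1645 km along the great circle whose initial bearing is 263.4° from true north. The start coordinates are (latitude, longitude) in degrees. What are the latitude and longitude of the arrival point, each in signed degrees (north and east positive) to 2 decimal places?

Angular distance δ = d/R = 1645/6371 = 0.25820 rad; initial bearing θ = 4.5972 rad.
sin φ₂ = sin φ₁ cos δ + cos φ₁ sin δ cos θ = (0.8083)(0.9669) + (0.5887)(0.2553)(-0.1149) = 0.7643, so φ₂ = 49.84°.
Δλ = atan2(sin θ sin δ cos φ₁, cos δ − sin φ₁ sin φ₂) = atan2(-0.1493, 0.3491) = -23.161°.
λ₂ = 120.689° − 23.161° = 97.53°.

49.84°, 97.53°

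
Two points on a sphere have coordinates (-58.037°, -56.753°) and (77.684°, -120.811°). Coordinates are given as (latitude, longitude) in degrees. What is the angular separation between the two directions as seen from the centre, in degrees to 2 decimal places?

In radians: φ₁ = -1.0129, φ₂ = 1.3558, Δλ = -64.058° = -1.1180 rad.
Haversine: a = sin²(Δφ/2) + cos φ₁ cos φ₂ sin²(Δλ/2) = 0.8580 + (0.5294)(0.2133)(0.2813) = 0.88973.
Central angle c = 2·arcsin(√a) = 2.46461 rad.
So the angular separation is 141.21°.

141.21°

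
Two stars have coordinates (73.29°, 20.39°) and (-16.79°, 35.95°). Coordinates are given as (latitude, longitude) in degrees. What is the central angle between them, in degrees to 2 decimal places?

With latitudes φ₁ = 73.290°, φ₂ = -16.790° and longitude difference Δλ = 15.560°:
Haversine: a = sin²(Δφ/2) + cos φ₁ cos φ₂ sin²(Δλ/2) = 0.5007 + (0.2875)(0.9574)(0.0183) = 0.50574.
Central angle c = 2·arcsin(√a) = 1.58228 rad.
So the angular separation is 90.66°.

90.66°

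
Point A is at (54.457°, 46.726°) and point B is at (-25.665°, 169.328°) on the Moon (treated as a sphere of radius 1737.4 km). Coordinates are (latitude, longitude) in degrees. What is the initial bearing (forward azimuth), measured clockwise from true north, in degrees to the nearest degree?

Δλ = 122.602° = 2.1398 rad.
y = sin Δλ · cos φ₂ = (0.8424)(0.9013) = 0.7593
x = cos φ₁ sin φ₂ − sin φ₁ cos φ₂ cos Δλ = (0.5813)(-0.4331) − (0.8137)(0.9013)(-0.5388) = 0.1434
θ = atan2(y, x) = 79.31°, so the bearing is 79°.

79°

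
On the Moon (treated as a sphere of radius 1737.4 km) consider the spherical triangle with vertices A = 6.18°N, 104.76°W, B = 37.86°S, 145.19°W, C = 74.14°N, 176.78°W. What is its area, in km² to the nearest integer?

2814923 km²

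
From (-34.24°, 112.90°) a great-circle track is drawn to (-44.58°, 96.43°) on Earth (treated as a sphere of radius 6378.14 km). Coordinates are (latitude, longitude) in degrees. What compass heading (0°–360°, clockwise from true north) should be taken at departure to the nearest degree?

With φ₁ = -0.5976, φ₂ = -0.7781, Δλ = -0.2875 rad, the forward-azimuth formula gives
θ = atan2( sin Δλ cos φ₂ , cos φ₁ sin φ₂ − sin φ₁ cos φ₂ cos Δλ ) = atan2(-0.2019, -0.1959) = -134.14°.
Adding 360° brings this into [0°, 360°): 226°.

226°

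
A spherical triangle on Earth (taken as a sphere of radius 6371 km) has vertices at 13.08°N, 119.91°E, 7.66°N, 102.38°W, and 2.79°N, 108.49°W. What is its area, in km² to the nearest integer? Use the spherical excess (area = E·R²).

10714998 km²

Side lengths (central angles): a = 0.1360, b = 2.2587, c = 2.3240 rad; semiperimeter s = 2.3593.
By l'Huilier's theorem, tan(E/4) = √[tan(s/2) tan((s−a)/2) tan((s−b)/2) tan((s−c)/2)], giving spherical excess E = 0.2640 rad.
Area = E·R² = 0.2640 × (6371)² ≈ 10714998 km².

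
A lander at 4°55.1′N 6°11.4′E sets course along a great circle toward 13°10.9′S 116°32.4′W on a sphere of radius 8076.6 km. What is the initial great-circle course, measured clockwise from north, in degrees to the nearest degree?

With φ₁ = 0.0858, φ₂ = -0.2301, Δλ = -2.1420 rad, the forward-azimuth formula gives
θ = atan2( sin Δλ cos φ₂ , cos φ₁ sin φ₂ − sin φ₁ cos φ₂ cos Δλ ) = atan2(-0.8191, -0.1821) = -102.53°.
Adding 360° brings this into [0°, 360°): 257°.

257°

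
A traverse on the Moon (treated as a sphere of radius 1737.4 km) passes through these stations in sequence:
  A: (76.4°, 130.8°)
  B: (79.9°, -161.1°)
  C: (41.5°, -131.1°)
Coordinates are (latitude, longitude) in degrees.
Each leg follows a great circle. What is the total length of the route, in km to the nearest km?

1623 km

Leg A→B: central angle 0.2360 rad, distance 410.0 km.
Leg B→C: central angle 0.6980 rad, distance 1212.8 km.
Total: 410.0 + 1212.8 ≈ 1623 km.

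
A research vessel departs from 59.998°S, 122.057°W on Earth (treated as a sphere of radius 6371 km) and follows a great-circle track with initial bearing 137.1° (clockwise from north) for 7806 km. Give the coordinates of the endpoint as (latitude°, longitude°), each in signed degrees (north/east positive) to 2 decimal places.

Angular distance δ = d/R = 7806/6371 = 1.22524 rad; initial bearing θ = 2.3928 rad.
sin φ₂ = sin φ₁ cos δ + cos φ₁ sin δ cos θ = (-0.8660)(0.3387) + (0.5000)(0.9409)(-0.7325) = -0.6380, so φ₂ = -39.64°.
Δλ = atan2(sin θ sin δ cos φ₁, cos δ − sin φ₁ sin φ₂) = atan2(0.3203, -0.2138) = 123.723°.
λ₂ = -122.057° + 123.723° = 1.67°.

-39.64°, 1.67°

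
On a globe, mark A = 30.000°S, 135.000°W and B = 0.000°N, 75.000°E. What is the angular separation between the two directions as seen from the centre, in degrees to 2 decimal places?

In radians: φ₁ = -0.5236, φ₂ = 0.0000, Δλ = -150.000° = -2.6180 rad.
Haversine: a = sin²(Δφ/2) + cos φ₁ cos φ₂ sin²(Δλ/2) = 0.0670 + (0.8660)(1.0000)(0.9330) = 0.87500.
Central angle c = 2·arcsin(√a) = 2.41886 rad.
So the angular separation is 138.59°.

138.59°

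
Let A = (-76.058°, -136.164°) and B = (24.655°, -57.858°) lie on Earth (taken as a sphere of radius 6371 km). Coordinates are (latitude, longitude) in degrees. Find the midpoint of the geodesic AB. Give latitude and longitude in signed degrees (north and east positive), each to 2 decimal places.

The central angle between A and B is δ = 1.9396 rad.
With f = 0.5, the slerp weights are sin((1−f)δ)/sin δ = 0.8842 and sin(fδ)/sin δ = 0.8842.
Weighted sum of the unit vectors: (0.8842)·(-0.1738,-0.1669,-0.9705) + (0.8842)·(0.4835,-0.7695,0.4172) = (0.2739, -0.8280, -0.4893).
Converting back: φ = atan2(z, √(x²+y²)) = -29.30°, λ = atan2(y, x) = -71.70°.

-29.30°, -71.70°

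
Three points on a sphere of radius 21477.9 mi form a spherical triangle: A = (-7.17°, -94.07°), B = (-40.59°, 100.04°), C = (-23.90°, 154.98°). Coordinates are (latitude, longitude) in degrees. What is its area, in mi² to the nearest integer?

588355350 mi²

Side lengths (central angles): a = 0.8468, b = 1.8481, c = 2.2777 rad; semiperimeter s = 2.4863.
By l'Huilier's theorem, tan(E/4) = √[tan(s/2) tan((s−a)/2) tan((s−b)/2) tan((s−c)/2)], giving spherical excess E = 1.2754 rad.
Area = E·R² = 1.2754 × (21477.9)² ≈ 588355350 mi².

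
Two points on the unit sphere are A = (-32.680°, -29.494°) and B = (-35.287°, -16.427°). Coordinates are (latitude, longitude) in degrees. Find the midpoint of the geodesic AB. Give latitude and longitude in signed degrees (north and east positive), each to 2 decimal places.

-34.16°, -23.06°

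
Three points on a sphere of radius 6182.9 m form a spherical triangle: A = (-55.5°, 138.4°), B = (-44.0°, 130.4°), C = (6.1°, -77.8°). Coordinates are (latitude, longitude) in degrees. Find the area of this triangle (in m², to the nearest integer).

Side lengths (central angles): a = 2.3521, b = 2.1437, c = 0.2197 rad; semiperimeter s = 2.3577.
By l'Huilier's theorem, tan(E/4) = √[tan(s/2) tan((s−a)/2) tan((s−b)/2) tan((s−c)/2)], giving spherical excess E = 0.1464 rad.
Area = E·R² = 0.1464 × (6182.9)² ≈ 5597218 m².

5597218 m²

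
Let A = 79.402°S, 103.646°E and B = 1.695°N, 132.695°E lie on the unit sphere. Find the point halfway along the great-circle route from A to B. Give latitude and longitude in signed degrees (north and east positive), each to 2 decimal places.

The central angle between A and B is δ = 1.4388 rad.
With f = 0.5, the slerp weights are sin((1−f)δ)/sin δ = 0.6647 and sin(fδ)/sin δ = 0.6647.
Weighted sum of the unit vectors: (0.6647)·(-0.0434,0.1787,-0.9829) + (0.6647)·(-0.6778,0.7347,0.0296) = (-0.4794, 0.6071, -0.6337).
Converting back: φ = atan2(z, √(x²+y²)) = -39.32°, λ = atan2(y, x) = 128.29°.

-39.32°, 128.29°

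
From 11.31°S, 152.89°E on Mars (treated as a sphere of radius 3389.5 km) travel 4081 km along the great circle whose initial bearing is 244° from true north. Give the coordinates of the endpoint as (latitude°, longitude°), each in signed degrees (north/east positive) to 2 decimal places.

-28.14°, 80.81°

Angular distance δ = d/R = 4081/3389.5 = 1.20401 rad; initial bearing θ = 4.2586 rad.
sin φ₂ = sin φ₁ cos δ + cos φ₁ sin δ cos θ = (-0.1961)(0.3586) + (0.9806)(0.9335)(-0.4384) = -0.4716, so φ₂ = -28.14°.
Δλ = atan2(sin θ sin δ cos φ₁, cos δ − sin φ₁ sin φ₂) = atan2(-0.8227, 0.2661) = -72.075°.
λ₂ = 152.890° − 72.075° = 80.81°.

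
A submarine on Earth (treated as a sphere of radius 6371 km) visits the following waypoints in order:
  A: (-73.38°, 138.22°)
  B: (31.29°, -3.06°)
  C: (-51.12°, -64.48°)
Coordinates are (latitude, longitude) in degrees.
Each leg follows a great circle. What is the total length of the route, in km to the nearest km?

25797 km

Leg A→B: central angle 2.3300 rad, distance 14844.7 km.
Leg B→C: central angle 1.7190 rad, distance 10952.0 km.
Total: 14844.7 + 10952.0 ≈ 25797 km.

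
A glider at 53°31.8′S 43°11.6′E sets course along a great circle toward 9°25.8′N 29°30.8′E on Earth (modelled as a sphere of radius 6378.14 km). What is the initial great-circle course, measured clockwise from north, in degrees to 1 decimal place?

Δλ = -13.680° = -0.2388 rad.
y = sin Δλ · cos φ₂ = (-0.2365)(0.9865) = -0.2333
x = cos φ₁ sin φ₂ − sin φ₁ cos φ₂ cos Δλ = (0.5944)(0.1638) − (-0.8042)(0.9865)(0.9716) = 0.8682
θ = atan2(y, x) = -15.04°; adding 360° gives 345.0°.

345.0°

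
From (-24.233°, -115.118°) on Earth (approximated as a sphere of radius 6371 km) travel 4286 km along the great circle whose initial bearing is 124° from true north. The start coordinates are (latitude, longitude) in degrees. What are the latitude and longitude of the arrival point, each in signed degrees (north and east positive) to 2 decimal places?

-39.70°, -72.94°

Angular distance δ = d/R = 4286/6371 = 0.67274 rad; initial bearing θ = 2.1642 rad.
sin φ₂ = sin φ₁ cos δ + cos φ₁ sin δ cos θ = (-0.4104)(0.7821) + (0.9119)(0.6231)(-0.5592) = -0.6388, so φ₂ = -39.70°.
Δλ = atan2(sin θ sin δ cos φ₁, cos δ − sin φ₁ sin φ₂) = atan2(0.4711, 0.5199) = 42.177°.
λ₂ = -115.118° + 42.177° = -72.94°.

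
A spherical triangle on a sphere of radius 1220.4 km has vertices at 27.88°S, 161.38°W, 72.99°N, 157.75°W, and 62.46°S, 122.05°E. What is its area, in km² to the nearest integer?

2121740 km²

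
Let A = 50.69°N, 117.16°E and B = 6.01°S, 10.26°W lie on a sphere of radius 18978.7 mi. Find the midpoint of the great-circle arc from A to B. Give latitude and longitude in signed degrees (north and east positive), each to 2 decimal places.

The central angle between A and B is δ = 2.0531 rad.
With f = 0.5, the slerp weights are sin((1−f)δ)/sin δ = 0.9657 and sin(fδ)/sin δ = 0.9657.
Weighted sum of the unit vectors: (0.9657)·(-0.2892,0.5637,0.7737) + (0.9657)·(0.9786,-0.1771,-0.1047) = (0.6658, 0.3733, 0.6461).
Converting back: φ = atan2(z, √(x²+y²)) = 40.25°, λ = atan2(y, x) = 29.28°.

40.25°, 29.28°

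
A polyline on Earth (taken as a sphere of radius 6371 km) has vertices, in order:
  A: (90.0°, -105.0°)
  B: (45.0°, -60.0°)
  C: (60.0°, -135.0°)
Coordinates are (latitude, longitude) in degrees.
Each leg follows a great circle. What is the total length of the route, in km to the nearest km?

10037 km

Leg A→B: central angle 0.7854 rad, distance 5003.8 km.
Leg B→C: central angle 0.7900 rad, distance 5032.8 km.
Total: 5003.8 + 5032.8 ≈ 10037 km.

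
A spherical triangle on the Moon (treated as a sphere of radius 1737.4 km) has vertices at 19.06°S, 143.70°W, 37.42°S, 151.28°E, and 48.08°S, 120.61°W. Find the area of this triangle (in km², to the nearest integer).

Side lengths (central angles): a = 1.0819, b = 0.6026, c = 1.0293 rad; semiperimeter s = 1.3569.
By l'Huilier's theorem, tan(E/4) = √[tan(s/2) tan((s−a)/2) tan((s−b)/2) tan((s−c)/2)], giving spherical excess E = 0.3410 rad.
Area = E·R² = 0.3410 × (1737.4)² ≈ 1029300 km².

1029300 km²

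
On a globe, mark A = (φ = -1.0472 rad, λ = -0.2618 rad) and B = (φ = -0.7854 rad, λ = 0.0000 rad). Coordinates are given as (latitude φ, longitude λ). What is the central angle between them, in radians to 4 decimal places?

Let φ₁ = -1.0472 rad, φ₂ = -0.7854 rad, and Δλ = 0.2618 rad.
cos c = sin φ₁ sin φ₂ + cos φ₁ cos φ₂ cos Δλ = (-0.8660)(-0.7071) + (0.5000)(0.7071)(0.9659) = 0.95388,
so c = arccos(0.95388) = 0.30489 rad.
So the angular separation is 0.3049 rad.

0.3049 rad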